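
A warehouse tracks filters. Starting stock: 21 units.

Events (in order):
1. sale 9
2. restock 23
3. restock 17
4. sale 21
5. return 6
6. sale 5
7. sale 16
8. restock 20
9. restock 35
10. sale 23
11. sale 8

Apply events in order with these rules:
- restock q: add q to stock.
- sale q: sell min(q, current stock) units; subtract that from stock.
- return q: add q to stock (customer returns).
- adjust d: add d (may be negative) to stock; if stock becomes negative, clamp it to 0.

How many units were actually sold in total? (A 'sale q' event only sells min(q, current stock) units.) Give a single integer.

Answer: 82

Derivation:
Processing events:
Start: stock = 21
  Event 1 (sale 9): sell min(9,21)=9. stock: 21 - 9 = 12. total_sold = 9
  Event 2 (restock 23): 12 + 23 = 35
  Event 3 (restock 17): 35 + 17 = 52
  Event 4 (sale 21): sell min(21,52)=21. stock: 52 - 21 = 31. total_sold = 30
  Event 5 (return 6): 31 + 6 = 37
  Event 6 (sale 5): sell min(5,37)=5. stock: 37 - 5 = 32. total_sold = 35
  Event 7 (sale 16): sell min(16,32)=16. stock: 32 - 16 = 16. total_sold = 51
  Event 8 (restock 20): 16 + 20 = 36
  Event 9 (restock 35): 36 + 35 = 71
  Event 10 (sale 23): sell min(23,71)=23. stock: 71 - 23 = 48. total_sold = 74
  Event 11 (sale 8): sell min(8,48)=8. stock: 48 - 8 = 40. total_sold = 82
Final: stock = 40, total_sold = 82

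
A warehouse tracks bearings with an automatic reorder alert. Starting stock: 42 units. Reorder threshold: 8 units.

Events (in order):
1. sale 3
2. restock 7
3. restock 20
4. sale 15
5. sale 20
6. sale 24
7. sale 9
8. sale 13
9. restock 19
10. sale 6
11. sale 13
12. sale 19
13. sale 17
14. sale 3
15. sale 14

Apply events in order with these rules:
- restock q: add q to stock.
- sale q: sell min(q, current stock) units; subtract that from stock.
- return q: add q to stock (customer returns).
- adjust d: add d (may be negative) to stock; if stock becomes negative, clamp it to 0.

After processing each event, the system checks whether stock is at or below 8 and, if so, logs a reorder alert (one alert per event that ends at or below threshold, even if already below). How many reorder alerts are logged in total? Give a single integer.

Processing events:
Start: stock = 42
  Event 1 (sale 3): sell min(3,42)=3. stock: 42 - 3 = 39. total_sold = 3
  Event 2 (restock 7): 39 + 7 = 46
  Event 3 (restock 20): 46 + 20 = 66
  Event 4 (sale 15): sell min(15,66)=15. stock: 66 - 15 = 51. total_sold = 18
  Event 5 (sale 20): sell min(20,51)=20. stock: 51 - 20 = 31. total_sold = 38
  Event 6 (sale 24): sell min(24,31)=24. stock: 31 - 24 = 7. total_sold = 62
  Event 7 (sale 9): sell min(9,7)=7. stock: 7 - 7 = 0. total_sold = 69
  Event 8 (sale 13): sell min(13,0)=0. stock: 0 - 0 = 0. total_sold = 69
  Event 9 (restock 19): 0 + 19 = 19
  Event 10 (sale 6): sell min(6,19)=6. stock: 19 - 6 = 13. total_sold = 75
  Event 11 (sale 13): sell min(13,13)=13. stock: 13 - 13 = 0. total_sold = 88
  Event 12 (sale 19): sell min(19,0)=0. stock: 0 - 0 = 0. total_sold = 88
  Event 13 (sale 17): sell min(17,0)=0. stock: 0 - 0 = 0. total_sold = 88
  Event 14 (sale 3): sell min(3,0)=0. stock: 0 - 0 = 0. total_sold = 88
  Event 15 (sale 14): sell min(14,0)=0. stock: 0 - 0 = 0. total_sold = 88
Final: stock = 0, total_sold = 88

Checking against threshold 8:
  After event 1: stock=39 > 8
  After event 2: stock=46 > 8
  After event 3: stock=66 > 8
  After event 4: stock=51 > 8
  After event 5: stock=31 > 8
  After event 6: stock=7 <= 8 -> ALERT
  After event 7: stock=0 <= 8 -> ALERT
  After event 8: stock=0 <= 8 -> ALERT
  After event 9: stock=19 > 8
  After event 10: stock=13 > 8
  After event 11: stock=0 <= 8 -> ALERT
  After event 12: stock=0 <= 8 -> ALERT
  After event 13: stock=0 <= 8 -> ALERT
  After event 14: stock=0 <= 8 -> ALERT
  After event 15: stock=0 <= 8 -> ALERT
Alert events: [6, 7, 8, 11, 12, 13, 14, 15]. Count = 8

Answer: 8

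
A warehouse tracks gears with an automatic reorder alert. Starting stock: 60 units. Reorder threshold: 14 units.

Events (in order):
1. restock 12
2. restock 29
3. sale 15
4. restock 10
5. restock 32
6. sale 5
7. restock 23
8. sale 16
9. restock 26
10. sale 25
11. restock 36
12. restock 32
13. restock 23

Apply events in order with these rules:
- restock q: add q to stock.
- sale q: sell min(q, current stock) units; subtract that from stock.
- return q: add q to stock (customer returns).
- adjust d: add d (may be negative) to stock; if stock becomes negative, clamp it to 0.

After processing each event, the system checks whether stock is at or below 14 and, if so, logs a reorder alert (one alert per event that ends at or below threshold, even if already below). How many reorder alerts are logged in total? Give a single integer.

Processing events:
Start: stock = 60
  Event 1 (restock 12): 60 + 12 = 72
  Event 2 (restock 29): 72 + 29 = 101
  Event 3 (sale 15): sell min(15,101)=15. stock: 101 - 15 = 86. total_sold = 15
  Event 4 (restock 10): 86 + 10 = 96
  Event 5 (restock 32): 96 + 32 = 128
  Event 6 (sale 5): sell min(5,128)=5. stock: 128 - 5 = 123. total_sold = 20
  Event 7 (restock 23): 123 + 23 = 146
  Event 8 (sale 16): sell min(16,146)=16. stock: 146 - 16 = 130. total_sold = 36
  Event 9 (restock 26): 130 + 26 = 156
  Event 10 (sale 25): sell min(25,156)=25. stock: 156 - 25 = 131. total_sold = 61
  Event 11 (restock 36): 131 + 36 = 167
  Event 12 (restock 32): 167 + 32 = 199
  Event 13 (restock 23): 199 + 23 = 222
Final: stock = 222, total_sold = 61

Checking against threshold 14:
  After event 1: stock=72 > 14
  After event 2: stock=101 > 14
  After event 3: stock=86 > 14
  After event 4: stock=96 > 14
  After event 5: stock=128 > 14
  After event 6: stock=123 > 14
  After event 7: stock=146 > 14
  After event 8: stock=130 > 14
  After event 9: stock=156 > 14
  After event 10: stock=131 > 14
  After event 11: stock=167 > 14
  After event 12: stock=199 > 14
  After event 13: stock=222 > 14
Alert events: []. Count = 0

Answer: 0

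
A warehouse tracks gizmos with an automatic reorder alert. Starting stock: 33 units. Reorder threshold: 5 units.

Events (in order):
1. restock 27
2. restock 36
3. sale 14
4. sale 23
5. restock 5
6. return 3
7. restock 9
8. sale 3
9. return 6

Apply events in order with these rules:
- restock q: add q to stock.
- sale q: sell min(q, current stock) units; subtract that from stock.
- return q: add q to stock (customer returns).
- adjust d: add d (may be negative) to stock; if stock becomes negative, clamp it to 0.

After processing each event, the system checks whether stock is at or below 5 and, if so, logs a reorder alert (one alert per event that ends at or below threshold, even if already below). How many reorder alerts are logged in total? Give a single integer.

Answer: 0

Derivation:
Processing events:
Start: stock = 33
  Event 1 (restock 27): 33 + 27 = 60
  Event 2 (restock 36): 60 + 36 = 96
  Event 3 (sale 14): sell min(14,96)=14. stock: 96 - 14 = 82. total_sold = 14
  Event 4 (sale 23): sell min(23,82)=23. stock: 82 - 23 = 59. total_sold = 37
  Event 5 (restock 5): 59 + 5 = 64
  Event 6 (return 3): 64 + 3 = 67
  Event 7 (restock 9): 67 + 9 = 76
  Event 8 (sale 3): sell min(3,76)=3. stock: 76 - 3 = 73. total_sold = 40
  Event 9 (return 6): 73 + 6 = 79
Final: stock = 79, total_sold = 40

Checking against threshold 5:
  After event 1: stock=60 > 5
  After event 2: stock=96 > 5
  After event 3: stock=82 > 5
  After event 4: stock=59 > 5
  After event 5: stock=64 > 5
  After event 6: stock=67 > 5
  After event 7: stock=76 > 5
  After event 8: stock=73 > 5
  After event 9: stock=79 > 5
Alert events: []. Count = 0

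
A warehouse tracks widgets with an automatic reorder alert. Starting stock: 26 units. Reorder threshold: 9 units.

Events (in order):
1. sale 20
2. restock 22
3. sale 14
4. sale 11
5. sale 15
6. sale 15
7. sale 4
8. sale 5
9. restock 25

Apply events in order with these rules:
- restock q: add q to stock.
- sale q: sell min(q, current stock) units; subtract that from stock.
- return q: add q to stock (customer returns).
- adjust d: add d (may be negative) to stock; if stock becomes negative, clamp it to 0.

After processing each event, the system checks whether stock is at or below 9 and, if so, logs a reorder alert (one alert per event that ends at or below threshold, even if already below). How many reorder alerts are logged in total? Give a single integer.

Answer: 6

Derivation:
Processing events:
Start: stock = 26
  Event 1 (sale 20): sell min(20,26)=20. stock: 26 - 20 = 6. total_sold = 20
  Event 2 (restock 22): 6 + 22 = 28
  Event 3 (sale 14): sell min(14,28)=14. stock: 28 - 14 = 14. total_sold = 34
  Event 4 (sale 11): sell min(11,14)=11. stock: 14 - 11 = 3. total_sold = 45
  Event 5 (sale 15): sell min(15,3)=3. stock: 3 - 3 = 0. total_sold = 48
  Event 6 (sale 15): sell min(15,0)=0. stock: 0 - 0 = 0. total_sold = 48
  Event 7 (sale 4): sell min(4,0)=0. stock: 0 - 0 = 0. total_sold = 48
  Event 8 (sale 5): sell min(5,0)=0. stock: 0 - 0 = 0. total_sold = 48
  Event 9 (restock 25): 0 + 25 = 25
Final: stock = 25, total_sold = 48

Checking against threshold 9:
  After event 1: stock=6 <= 9 -> ALERT
  After event 2: stock=28 > 9
  After event 3: stock=14 > 9
  After event 4: stock=3 <= 9 -> ALERT
  After event 5: stock=0 <= 9 -> ALERT
  After event 6: stock=0 <= 9 -> ALERT
  After event 7: stock=0 <= 9 -> ALERT
  After event 8: stock=0 <= 9 -> ALERT
  After event 9: stock=25 > 9
Alert events: [1, 4, 5, 6, 7, 8]. Count = 6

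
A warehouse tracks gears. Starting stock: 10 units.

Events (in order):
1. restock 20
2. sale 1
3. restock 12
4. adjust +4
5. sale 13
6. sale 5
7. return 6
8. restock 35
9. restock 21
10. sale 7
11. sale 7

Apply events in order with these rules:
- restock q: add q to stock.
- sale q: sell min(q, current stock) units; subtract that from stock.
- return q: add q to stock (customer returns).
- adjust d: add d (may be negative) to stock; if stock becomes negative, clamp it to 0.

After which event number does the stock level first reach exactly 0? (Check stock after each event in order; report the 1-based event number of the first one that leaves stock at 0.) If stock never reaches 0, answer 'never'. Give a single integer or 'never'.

Answer: never

Derivation:
Processing events:
Start: stock = 10
  Event 1 (restock 20): 10 + 20 = 30
  Event 2 (sale 1): sell min(1,30)=1. stock: 30 - 1 = 29. total_sold = 1
  Event 3 (restock 12): 29 + 12 = 41
  Event 4 (adjust +4): 41 + 4 = 45
  Event 5 (sale 13): sell min(13,45)=13. stock: 45 - 13 = 32. total_sold = 14
  Event 6 (sale 5): sell min(5,32)=5. stock: 32 - 5 = 27. total_sold = 19
  Event 7 (return 6): 27 + 6 = 33
  Event 8 (restock 35): 33 + 35 = 68
  Event 9 (restock 21): 68 + 21 = 89
  Event 10 (sale 7): sell min(7,89)=7. stock: 89 - 7 = 82. total_sold = 26
  Event 11 (sale 7): sell min(7,82)=7. stock: 82 - 7 = 75. total_sold = 33
Final: stock = 75, total_sold = 33

Stock never reaches 0.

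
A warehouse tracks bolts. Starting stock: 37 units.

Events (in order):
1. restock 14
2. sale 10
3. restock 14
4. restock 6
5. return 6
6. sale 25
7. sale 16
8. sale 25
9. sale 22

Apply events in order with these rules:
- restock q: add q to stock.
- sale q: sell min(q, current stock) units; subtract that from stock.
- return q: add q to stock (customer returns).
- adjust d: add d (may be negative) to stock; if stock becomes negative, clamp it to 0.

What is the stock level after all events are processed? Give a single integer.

Answer: 0

Derivation:
Processing events:
Start: stock = 37
  Event 1 (restock 14): 37 + 14 = 51
  Event 2 (sale 10): sell min(10,51)=10. stock: 51 - 10 = 41. total_sold = 10
  Event 3 (restock 14): 41 + 14 = 55
  Event 4 (restock 6): 55 + 6 = 61
  Event 5 (return 6): 61 + 6 = 67
  Event 6 (sale 25): sell min(25,67)=25. stock: 67 - 25 = 42. total_sold = 35
  Event 7 (sale 16): sell min(16,42)=16. stock: 42 - 16 = 26. total_sold = 51
  Event 8 (sale 25): sell min(25,26)=25. stock: 26 - 25 = 1. total_sold = 76
  Event 9 (sale 22): sell min(22,1)=1. stock: 1 - 1 = 0. total_sold = 77
Final: stock = 0, total_sold = 77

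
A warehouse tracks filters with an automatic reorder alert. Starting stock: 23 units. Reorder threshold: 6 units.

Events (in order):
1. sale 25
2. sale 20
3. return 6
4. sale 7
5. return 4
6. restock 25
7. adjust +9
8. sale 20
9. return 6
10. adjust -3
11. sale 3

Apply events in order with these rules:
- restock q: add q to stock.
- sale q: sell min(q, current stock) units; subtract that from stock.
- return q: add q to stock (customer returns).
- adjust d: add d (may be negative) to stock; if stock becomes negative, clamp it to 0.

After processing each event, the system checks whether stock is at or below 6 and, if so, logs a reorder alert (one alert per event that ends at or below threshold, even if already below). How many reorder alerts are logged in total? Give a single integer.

Answer: 5

Derivation:
Processing events:
Start: stock = 23
  Event 1 (sale 25): sell min(25,23)=23. stock: 23 - 23 = 0. total_sold = 23
  Event 2 (sale 20): sell min(20,0)=0. stock: 0 - 0 = 0. total_sold = 23
  Event 3 (return 6): 0 + 6 = 6
  Event 4 (sale 7): sell min(7,6)=6. stock: 6 - 6 = 0. total_sold = 29
  Event 5 (return 4): 0 + 4 = 4
  Event 6 (restock 25): 4 + 25 = 29
  Event 7 (adjust +9): 29 + 9 = 38
  Event 8 (sale 20): sell min(20,38)=20. stock: 38 - 20 = 18. total_sold = 49
  Event 9 (return 6): 18 + 6 = 24
  Event 10 (adjust -3): 24 + -3 = 21
  Event 11 (sale 3): sell min(3,21)=3. stock: 21 - 3 = 18. total_sold = 52
Final: stock = 18, total_sold = 52

Checking against threshold 6:
  After event 1: stock=0 <= 6 -> ALERT
  After event 2: stock=0 <= 6 -> ALERT
  After event 3: stock=6 <= 6 -> ALERT
  After event 4: stock=0 <= 6 -> ALERT
  After event 5: stock=4 <= 6 -> ALERT
  After event 6: stock=29 > 6
  After event 7: stock=38 > 6
  After event 8: stock=18 > 6
  After event 9: stock=24 > 6
  After event 10: stock=21 > 6
  After event 11: stock=18 > 6
Alert events: [1, 2, 3, 4, 5]. Count = 5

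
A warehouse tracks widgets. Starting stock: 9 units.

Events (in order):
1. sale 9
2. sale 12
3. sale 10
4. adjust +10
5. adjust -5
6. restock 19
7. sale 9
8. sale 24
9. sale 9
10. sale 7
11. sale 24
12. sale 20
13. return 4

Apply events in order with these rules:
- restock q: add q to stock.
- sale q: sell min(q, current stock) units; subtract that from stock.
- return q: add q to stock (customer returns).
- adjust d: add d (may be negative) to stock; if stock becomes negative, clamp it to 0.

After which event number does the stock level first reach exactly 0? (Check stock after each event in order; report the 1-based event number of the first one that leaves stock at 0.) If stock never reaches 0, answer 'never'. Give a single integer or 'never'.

Answer: 1

Derivation:
Processing events:
Start: stock = 9
  Event 1 (sale 9): sell min(9,9)=9. stock: 9 - 9 = 0. total_sold = 9
  Event 2 (sale 12): sell min(12,0)=0. stock: 0 - 0 = 0. total_sold = 9
  Event 3 (sale 10): sell min(10,0)=0. stock: 0 - 0 = 0. total_sold = 9
  Event 4 (adjust +10): 0 + 10 = 10
  Event 5 (adjust -5): 10 + -5 = 5
  Event 6 (restock 19): 5 + 19 = 24
  Event 7 (sale 9): sell min(9,24)=9. stock: 24 - 9 = 15. total_sold = 18
  Event 8 (sale 24): sell min(24,15)=15. stock: 15 - 15 = 0. total_sold = 33
  Event 9 (sale 9): sell min(9,0)=0. stock: 0 - 0 = 0. total_sold = 33
  Event 10 (sale 7): sell min(7,0)=0. stock: 0 - 0 = 0. total_sold = 33
  Event 11 (sale 24): sell min(24,0)=0. stock: 0 - 0 = 0. total_sold = 33
  Event 12 (sale 20): sell min(20,0)=0. stock: 0 - 0 = 0. total_sold = 33
  Event 13 (return 4): 0 + 4 = 4
Final: stock = 4, total_sold = 33

First zero at event 1.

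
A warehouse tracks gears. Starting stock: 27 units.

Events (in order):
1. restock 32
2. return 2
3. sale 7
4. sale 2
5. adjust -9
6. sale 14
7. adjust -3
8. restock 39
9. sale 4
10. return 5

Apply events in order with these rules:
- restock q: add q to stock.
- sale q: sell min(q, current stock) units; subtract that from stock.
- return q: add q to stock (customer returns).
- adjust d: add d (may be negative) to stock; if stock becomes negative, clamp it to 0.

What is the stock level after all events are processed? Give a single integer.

Answer: 66

Derivation:
Processing events:
Start: stock = 27
  Event 1 (restock 32): 27 + 32 = 59
  Event 2 (return 2): 59 + 2 = 61
  Event 3 (sale 7): sell min(7,61)=7. stock: 61 - 7 = 54. total_sold = 7
  Event 4 (sale 2): sell min(2,54)=2. stock: 54 - 2 = 52. total_sold = 9
  Event 5 (adjust -9): 52 + -9 = 43
  Event 6 (sale 14): sell min(14,43)=14. stock: 43 - 14 = 29. total_sold = 23
  Event 7 (adjust -3): 29 + -3 = 26
  Event 8 (restock 39): 26 + 39 = 65
  Event 9 (sale 4): sell min(4,65)=4. stock: 65 - 4 = 61. total_sold = 27
  Event 10 (return 5): 61 + 5 = 66
Final: stock = 66, total_sold = 27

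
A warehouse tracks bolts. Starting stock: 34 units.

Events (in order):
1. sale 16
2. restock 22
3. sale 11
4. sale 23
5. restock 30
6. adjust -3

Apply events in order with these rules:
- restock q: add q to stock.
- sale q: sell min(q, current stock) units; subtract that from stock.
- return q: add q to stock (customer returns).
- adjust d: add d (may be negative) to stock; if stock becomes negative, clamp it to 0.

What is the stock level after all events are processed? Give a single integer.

Answer: 33

Derivation:
Processing events:
Start: stock = 34
  Event 1 (sale 16): sell min(16,34)=16. stock: 34 - 16 = 18. total_sold = 16
  Event 2 (restock 22): 18 + 22 = 40
  Event 3 (sale 11): sell min(11,40)=11. stock: 40 - 11 = 29. total_sold = 27
  Event 4 (sale 23): sell min(23,29)=23. stock: 29 - 23 = 6. total_sold = 50
  Event 5 (restock 30): 6 + 30 = 36
  Event 6 (adjust -3): 36 + -3 = 33
Final: stock = 33, total_sold = 50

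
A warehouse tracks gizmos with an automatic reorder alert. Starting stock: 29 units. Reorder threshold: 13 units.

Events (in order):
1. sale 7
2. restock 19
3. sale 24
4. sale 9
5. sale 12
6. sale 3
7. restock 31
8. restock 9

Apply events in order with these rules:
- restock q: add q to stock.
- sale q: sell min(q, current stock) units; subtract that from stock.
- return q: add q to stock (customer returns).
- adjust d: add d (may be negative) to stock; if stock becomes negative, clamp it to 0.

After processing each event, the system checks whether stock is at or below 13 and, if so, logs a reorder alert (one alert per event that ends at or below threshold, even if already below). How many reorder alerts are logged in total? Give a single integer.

Answer: 3

Derivation:
Processing events:
Start: stock = 29
  Event 1 (sale 7): sell min(7,29)=7. stock: 29 - 7 = 22. total_sold = 7
  Event 2 (restock 19): 22 + 19 = 41
  Event 3 (sale 24): sell min(24,41)=24. stock: 41 - 24 = 17. total_sold = 31
  Event 4 (sale 9): sell min(9,17)=9. stock: 17 - 9 = 8. total_sold = 40
  Event 5 (sale 12): sell min(12,8)=8. stock: 8 - 8 = 0. total_sold = 48
  Event 6 (sale 3): sell min(3,0)=0. stock: 0 - 0 = 0. total_sold = 48
  Event 7 (restock 31): 0 + 31 = 31
  Event 8 (restock 9): 31 + 9 = 40
Final: stock = 40, total_sold = 48

Checking against threshold 13:
  After event 1: stock=22 > 13
  After event 2: stock=41 > 13
  After event 3: stock=17 > 13
  After event 4: stock=8 <= 13 -> ALERT
  After event 5: stock=0 <= 13 -> ALERT
  After event 6: stock=0 <= 13 -> ALERT
  After event 7: stock=31 > 13
  After event 8: stock=40 > 13
Alert events: [4, 5, 6]. Count = 3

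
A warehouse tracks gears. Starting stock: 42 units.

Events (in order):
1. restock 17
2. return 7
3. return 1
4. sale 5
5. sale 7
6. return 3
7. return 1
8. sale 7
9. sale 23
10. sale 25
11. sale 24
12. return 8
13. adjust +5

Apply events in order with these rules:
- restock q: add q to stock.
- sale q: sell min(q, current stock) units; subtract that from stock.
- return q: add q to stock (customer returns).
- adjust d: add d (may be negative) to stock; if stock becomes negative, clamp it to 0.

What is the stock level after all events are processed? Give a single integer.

Answer: 13

Derivation:
Processing events:
Start: stock = 42
  Event 1 (restock 17): 42 + 17 = 59
  Event 2 (return 7): 59 + 7 = 66
  Event 3 (return 1): 66 + 1 = 67
  Event 4 (sale 5): sell min(5,67)=5. stock: 67 - 5 = 62. total_sold = 5
  Event 5 (sale 7): sell min(7,62)=7. stock: 62 - 7 = 55. total_sold = 12
  Event 6 (return 3): 55 + 3 = 58
  Event 7 (return 1): 58 + 1 = 59
  Event 8 (sale 7): sell min(7,59)=7. stock: 59 - 7 = 52. total_sold = 19
  Event 9 (sale 23): sell min(23,52)=23. stock: 52 - 23 = 29. total_sold = 42
  Event 10 (sale 25): sell min(25,29)=25. stock: 29 - 25 = 4. total_sold = 67
  Event 11 (sale 24): sell min(24,4)=4. stock: 4 - 4 = 0. total_sold = 71
  Event 12 (return 8): 0 + 8 = 8
  Event 13 (adjust +5): 8 + 5 = 13
Final: stock = 13, total_sold = 71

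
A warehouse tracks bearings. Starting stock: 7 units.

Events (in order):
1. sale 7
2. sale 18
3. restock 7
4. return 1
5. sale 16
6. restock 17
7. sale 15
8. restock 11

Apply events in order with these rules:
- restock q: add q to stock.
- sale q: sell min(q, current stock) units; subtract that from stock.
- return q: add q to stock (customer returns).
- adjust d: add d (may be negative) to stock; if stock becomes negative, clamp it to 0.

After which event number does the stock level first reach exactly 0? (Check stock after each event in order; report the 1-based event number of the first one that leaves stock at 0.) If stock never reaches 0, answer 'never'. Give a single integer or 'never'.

Processing events:
Start: stock = 7
  Event 1 (sale 7): sell min(7,7)=7. stock: 7 - 7 = 0. total_sold = 7
  Event 2 (sale 18): sell min(18,0)=0. stock: 0 - 0 = 0. total_sold = 7
  Event 3 (restock 7): 0 + 7 = 7
  Event 4 (return 1): 7 + 1 = 8
  Event 5 (sale 16): sell min(16,8)=8. stock: 8 - 8 = 0. total_sold = 15
  Event 6 (restock 17): 0 + 17 = 17
  Event 7 (sale 15): sell min(15,17)=15. stock: 17 - 15 = 2. total_sold = 30
  Event 8 (restock 11): 2 + 11 = 13
Final: stock = 13, total_sold = 30

First zero at event 1.

Answer: 1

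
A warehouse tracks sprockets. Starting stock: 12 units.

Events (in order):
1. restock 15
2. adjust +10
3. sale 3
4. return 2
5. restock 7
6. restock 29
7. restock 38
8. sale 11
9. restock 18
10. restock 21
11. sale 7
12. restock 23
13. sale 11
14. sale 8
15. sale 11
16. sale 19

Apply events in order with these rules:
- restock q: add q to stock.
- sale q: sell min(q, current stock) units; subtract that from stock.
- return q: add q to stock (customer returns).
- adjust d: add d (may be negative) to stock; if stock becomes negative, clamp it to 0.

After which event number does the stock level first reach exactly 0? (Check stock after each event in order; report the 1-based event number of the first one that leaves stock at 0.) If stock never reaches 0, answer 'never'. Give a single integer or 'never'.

Answer: never

Derivation:
Processing events:
Start: stock = 12
  Event 1 (restock 15): 12 + 15 = 27
  Event 2 (adjust +10): 27 + 10 = 37
  Event 3 (sale 3): sell min(3,37)=3. stock: 37 - 3 = 34. total_sold = 3
  Event 4 (return 2): 34 + 2 = 36
  Event 5 (restock 7): 36 + 7 = 43
  Event 6 (restock 29): 43 + 29 = 72
  Event 7 (restock 38): 72 + 38 = 110
  Event 8 (sale 11): sell min(11,110)=11. stock: 110 - 11 = 99. total_sold = 14
  Event 9 (restock 18): 99 + 18 = 117
  Event 10 (restock 21): 117 + 21 = 138
  Event 11 (sale 7): sell min(7,138)=7. stock: 138 - 7 = 131. total_sold = 21
  Event 12 (restock 23): 131 + 23 = 154
  Event 13 (sale 11): sell min(11,154)=11. stock: 154 - 11 = 143. total_sold = 32
  Event 14 (sale 8): sell min(8,143)=8. stock: 143 - 8 = 135. total_sold = 40
  Event 15 (sale 11): sell min(11,135)=11. stock: 135 - 11 = 124. total_sold = 51
  Event 16 (sale 19): sell min(19,124)=19. stock: 124 - 19 = 105. total_sold = 70
Final: stock = 105, total_sold = 70

Stock never reaches 0.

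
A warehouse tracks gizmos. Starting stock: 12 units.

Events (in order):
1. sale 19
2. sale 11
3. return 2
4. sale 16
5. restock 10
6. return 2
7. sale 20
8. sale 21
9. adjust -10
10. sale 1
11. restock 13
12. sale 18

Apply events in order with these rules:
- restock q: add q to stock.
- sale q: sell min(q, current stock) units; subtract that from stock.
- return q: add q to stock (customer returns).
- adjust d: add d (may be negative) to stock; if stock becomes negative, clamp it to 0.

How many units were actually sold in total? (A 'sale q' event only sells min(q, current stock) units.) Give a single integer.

Processing events:
Start: stock = 12
  Event 1 (sale 19): sell min(19,12)=12. stock: 12 - 12 = 0. total_sold = 12
  Event 2 (sale 11): sell min(11,0)=0. stock: 0 - 0 = 0. total_sold = 12
  Event 3 (return 2): 0 + 2 = 2
  Event 4 (sale 16): sell min(16,2)=2. stock: 2 - 2 = 0. total_sold = 14
  Event 5 (restock 10): 0 + 10 = 10
  Event 6 (return 2): 10 + 2 = 12
  Event 7 (sale 20): sell min(20,12)=12. stock: 12 - 12 = 0. total_sold = 26
  Event 8 (sale 21): sell min(21,0)=0. stock: 0 - 0 = 0. total_sold = 26
  Event 9 (adjust -10): 0 + -10 = 0 (clamped to 0)
  Event 10 (sale 1): sell min(1,0)=0. stock: 0 - 0 = 0. total_sold = 26
  Event 11 (restock 13): 0 + 13 = 13
  Event 12 (sale 18): sell min(18,13)=13. stock: 13 - 13 = 0. total_sold = 39
Final: stock = 0, total_sold = 39

Answer: 39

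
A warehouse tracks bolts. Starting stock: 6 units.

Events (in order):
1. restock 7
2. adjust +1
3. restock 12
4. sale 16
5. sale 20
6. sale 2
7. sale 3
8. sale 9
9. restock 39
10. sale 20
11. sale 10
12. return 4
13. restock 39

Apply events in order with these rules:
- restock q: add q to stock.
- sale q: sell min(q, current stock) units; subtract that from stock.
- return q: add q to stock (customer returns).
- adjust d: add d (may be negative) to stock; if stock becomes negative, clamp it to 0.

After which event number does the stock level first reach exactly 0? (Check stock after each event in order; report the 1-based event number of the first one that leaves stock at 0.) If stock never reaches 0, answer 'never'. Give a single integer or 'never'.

Processing events:
Start: stock = 6
  Event 1 (restock 7): 6 + 7 = 13
  Event 2 (adjust +1): 13 + 1 = 14
  Event 3 (restock 12): 14 + 12 = 26
  Event 4 (sale 16): sell min(16,26)=16. stock: 26 - 16 = 10. total_sold = 16
  Event 5 (sale 20): sell min(20,10)=10. stock: 10 - 10 = 0. total_sold = 26
  Event 6 (sale 2): sell min(2,0)=0. stock: 0 - 0 = 0. total_sold = 26
  Event 7 (sale 3): sell min(3,0)=0. stock: 0 - 0 = 0. total_sold = 26
  Event 8 (sale 9): sell min(9,0)=0. stock: 0 - 0 = 0. total_sold = 26
  Event 9 (restock 39): 0 + 39 = 39
  Event 10 (sale 20): sell min(20,39)=20. stock: 39 - 20 = 19. total_sold = 46
  Event 11 (sale 10): sell min(10,19)=10. stock: 19 - 10 = 9. total_sold = 56
  Event 12 (return 4): 9 + 4 = 13
  Event 13 (restock 39): 13 + 39 = 52
Final: stock = 52, total_sold = 56

First zero at event 5.

Answer: 5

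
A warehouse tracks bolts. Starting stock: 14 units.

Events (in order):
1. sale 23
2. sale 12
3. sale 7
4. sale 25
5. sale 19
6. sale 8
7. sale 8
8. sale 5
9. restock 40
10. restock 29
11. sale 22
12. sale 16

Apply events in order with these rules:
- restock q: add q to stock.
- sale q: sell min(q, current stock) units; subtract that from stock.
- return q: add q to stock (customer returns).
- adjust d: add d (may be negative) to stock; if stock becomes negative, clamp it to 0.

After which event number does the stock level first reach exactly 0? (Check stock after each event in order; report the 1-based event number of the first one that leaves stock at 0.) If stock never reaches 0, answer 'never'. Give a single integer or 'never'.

Processing events:
Start: stock = 14
  Event 1 (sale 23): sell min(23,14)=14. stock: 14 - 14 = 0. total_sold = 14
  Event 2 (sale 12): sell min(12,0)=0. stock: 0 - 0 = 0. total_sold = 14
  Event 3 (sale 7): sell min(7,0)=0. stock: 0 - 0 = 0. total_sold = 14
  Event 4 (sale 25): sell min(25,0)=0. stock: 0 - 0 = 0. total_sold = 14
  Event 5 (sale 19): sell min(19,0)=0. stock: 0 - 0 = 0. total_sold = 14
  Event 6 (sale 8): sell min(8,0)=0. stock: 0 - 0 = 0. total_sold = 14
  Event 7 (sale 8): sell min(8,0)=0. stock: 0 - 0 = 0. total_sold = 14
  Event 8 (sale 5): sell min(5,0)=0. stock: 0 - 0 = 0. total_sold = 14
  Event 9 (restock 40): 0 + 40 = 40
  Event 10 (restock 29): 40 + 29 = 69
  Event 11 (sale 22): sell min(22,69)=22. stock: 69 - 22 = 47. total_sold = 36
  Event 12 (sale 16): sell min(16,47)=16. stock: 47 - 16 = 31. total_sold = 52
Final: stock = 31, total_sold = 52

First zero at event 1.

Answer: 1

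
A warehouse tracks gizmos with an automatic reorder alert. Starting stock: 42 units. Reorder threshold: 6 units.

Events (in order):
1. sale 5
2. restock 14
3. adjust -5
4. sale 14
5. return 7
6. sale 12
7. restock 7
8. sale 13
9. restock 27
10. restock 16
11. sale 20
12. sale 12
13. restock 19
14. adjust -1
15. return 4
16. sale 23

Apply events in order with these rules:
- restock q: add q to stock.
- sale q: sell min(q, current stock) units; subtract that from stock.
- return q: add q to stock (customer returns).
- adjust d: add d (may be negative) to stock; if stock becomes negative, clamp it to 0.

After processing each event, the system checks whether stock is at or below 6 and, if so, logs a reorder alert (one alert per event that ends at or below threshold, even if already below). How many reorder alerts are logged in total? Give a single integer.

Processing events:
Start: stock = 42
  Event 1 (sale 5): sell min(5,42)=5. stock: 42 - 5 = 37. total_sold = 5
  Event 2 (restock 14): 37 + 14 = 51
  Event 3 (adjust -5): 51 + -5 = 46
  Event 4 (sale 14): sell min(14,46)=14. stock: 46 - 14 = 32. total_sold = 19
  Event 5 (return 7): 32 + 7 = 39
  Event 6 (sale 12): sell min(12,39)=12. stock: 39 - 12 = 27. total_sold = 31
  Event 7 (restock 7): 27 + 7 = 34
  Event 8 (sale 13): sell min(13,34)=13. stock: 34 - 13 = 21. total_sold = 44
  Event 9 (restock 27): 21 + 27 = 48
  Event 10 (restock 16): 48 + 16 = 64
  Event 11 (sale 20): sell min(20,64)=20. stock: 64 - 20 = 44. total_sold = 64
  Event 12 (sale 12): sell min(12,44)=12. stock: 44 - 12 = 32. total_sold = 76
  Event 13 (restock 19): 32 + 19 = 51
  Event 14 (adjust -1): 51 + -1 = 50
  Event 15 (return 4): 50 + 4 = 54
  Event 16 (sale 23): sell min(23,54)=23. stock: 54 - 23 = 31. total_sold = 99
Final: stock = 31, total_sold = 99

Checking against threshold 6:
  After event 1: stock=37 > 6
  After event 2: stock=51 > 6
  After event 3: stock=46 > 6
  After event 4: stock=32 > 6
  After event 5: stock=39 > 6
  After event 6: stock=27 > 6
  After event 7: stock=34 > 6
  After event 8: stock=21 > 6
  After event 9: stock=48 > 6
  After event 10: stock=64 > 6
  After event 11: stock=44 > 6
  After event 12: stock=32 > 6
  After event 13: stock=51 > 6
  After event 14: stock=50 > 6
  After event 15: stock=54 > 6
  After event 16: stock=31 > 6
Alert events: []. Count = 0

Answer: 0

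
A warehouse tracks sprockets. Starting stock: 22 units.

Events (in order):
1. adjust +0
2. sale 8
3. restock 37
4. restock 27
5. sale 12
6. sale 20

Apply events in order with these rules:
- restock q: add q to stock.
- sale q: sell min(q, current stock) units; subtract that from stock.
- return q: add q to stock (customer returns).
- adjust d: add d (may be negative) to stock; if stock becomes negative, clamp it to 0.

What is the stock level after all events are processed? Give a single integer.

Answer: 46

Derivation:
Processing events:
Start: stock = 22
  Event 1 (adjust +0): 22 + 0 = 22
  Event 2 (sale 8): sell min(8,22)=8. stock: 22 - 8 = 14. total_sold = 8
  Event 3 (restock 37): 14 + 37 = 51
  Event 4 (restock 27): 51 + 27 = 78
  Event 5 (sale 12): sell min(12,78)=12. stock: 78 - 12 = 66. total_sold = 20
  Event 6 (sale 20): sell min(20,66)=20. stock: 66 - 20 = 46. total_sold = 40
Final: stock = 46, total_sold = 40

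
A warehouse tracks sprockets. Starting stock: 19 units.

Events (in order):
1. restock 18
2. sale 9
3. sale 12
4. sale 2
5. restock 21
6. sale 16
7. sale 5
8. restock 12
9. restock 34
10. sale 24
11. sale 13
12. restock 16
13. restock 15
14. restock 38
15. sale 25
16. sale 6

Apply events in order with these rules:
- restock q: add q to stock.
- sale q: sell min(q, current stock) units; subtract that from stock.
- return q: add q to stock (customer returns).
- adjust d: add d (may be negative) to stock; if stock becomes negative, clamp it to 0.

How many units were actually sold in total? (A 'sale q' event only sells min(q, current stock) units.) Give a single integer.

Answer: 112

Derivation:
Processing events:
Start: stock = 19
  Event 1 (restock 18): 19 + 18 = 37
  Event 2 (sale 9): sell min(9,37)=9. stock: 37 - 9 = 28. total_sold = 9
  Event 3 (sale 12): sell min(12,28)=12. stock: 28 - 12 = 16. total_sold = 21
  Event 4 (sale 2): sell min(2,16)=2. stock: 16 - 2 = 14. total_sold = 23
  Event 5 (restock 21): 14 + 21 = 35
  Event 6 (sale 16): sell min(16,35)=16. stock: 35 - 16 = 19. total_sold = 39
  Event 7 (sale 5): sell min(5,19)=5. stock: 19 - 5 = 14. total_sold = 44
  Event 8 (restock 12): 14 + 12 = 26
  Event 9 (restock 34): 26 + 34 = 60
  Event 10 (sale 24): sell min(24,60)=24. stock: 60 - 24 = 36. total_sold = 68
  Event 11 (sale 13): sell min(13,36)=13. stock: 36 - 13 = 23. total_sold = 81
  Event 12 (restock 16): 23 + 16 = 39
  Event 13 (restock 15): 39 + 15 = 54
  Event 14 (restock 38): 54 + 38 = 92
  Event 15 (sale 25): sell min(25,92)=25. stock: 92 - 25 = 67. total_sold = 106
  Event 16 (sale 6): sell min(6,67)=6. stock: 67 - 6 = 61. total_sold = 112
Final: stock = 61, total_sold = 112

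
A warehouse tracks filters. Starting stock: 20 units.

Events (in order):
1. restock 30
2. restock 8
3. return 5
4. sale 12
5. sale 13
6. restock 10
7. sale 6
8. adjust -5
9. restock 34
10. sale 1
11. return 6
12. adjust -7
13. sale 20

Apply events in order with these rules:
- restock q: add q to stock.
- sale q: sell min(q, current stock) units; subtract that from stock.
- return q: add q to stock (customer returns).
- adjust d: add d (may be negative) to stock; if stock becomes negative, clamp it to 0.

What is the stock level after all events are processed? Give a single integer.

Answer: 49

Derivation:
Processing events:
Start: stock = 20
  Event 1 (restock 30): 20 + 30 = 50
  Event 2 (restock 8): 50 + 8 = 58
  Event 3 (return 5): 58 + 5 = 63
  Event 4 (sale 12): sell min(12,63)=12. stock: 63 - 12 = 51. total_sold = 12
  Event 5 (sale 13): sell min(13,51)=13. stock: 51 - 13 = 38. total_sold = 25
  Event 6 (restock 10): 38 + 10 = 48
  Event 7 (sale 6): sell min(6,48)=6. stock: 48 - 6 = 42. total_sold = 31
  Event 8 (adjust -5): 42 + -5 = 37
  Event 9 (restock 34): 37 + 34 = 71
  Event 10 (sale 1): sell min(1,71)=1. stock: 71 - 1 = 70. total_sold = 32
  Event 11 (return 6): 70 + 6 = 76
  Event 12 (adjust -7): 76 + -7 = 69
  Event 13 (sale 20): sell min(20,69)=20. stock: 69 - 20 = 49. total_sold = 52
Final: stock = 49, total_sold = 52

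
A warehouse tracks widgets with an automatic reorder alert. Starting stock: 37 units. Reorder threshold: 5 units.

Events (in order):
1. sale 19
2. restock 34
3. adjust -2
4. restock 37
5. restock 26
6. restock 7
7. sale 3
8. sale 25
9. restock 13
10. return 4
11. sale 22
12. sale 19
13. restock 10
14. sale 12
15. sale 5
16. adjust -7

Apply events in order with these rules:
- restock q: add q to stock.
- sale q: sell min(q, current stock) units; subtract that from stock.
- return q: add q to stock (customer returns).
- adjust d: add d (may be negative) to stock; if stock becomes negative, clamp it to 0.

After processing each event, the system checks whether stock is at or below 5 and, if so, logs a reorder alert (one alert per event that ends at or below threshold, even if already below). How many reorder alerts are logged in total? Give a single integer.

Answer: 0

Derivation:
Processing events:
Start: stock = 37
  Event 1 (sale 19): sell min(19,37)=19. stock: 37 - 19 = 18. total_sold = 19
  Event 2 (restock 34): 18 + 34 = 52
  Event 3 (adjust -2): 52 + -2 = 50
  Event 4 (restock 37): 50 + 37 = 87
  Event 5 (restock 26): 87 + 26 = 113
  Event 6 (restock 7): 113 + 7 = 120
  Event 7 (sale 3): sell min(3,120)=3. stock: 120 - 3 = 117. total_sold = 22
  Event 8 (sale 25): sell min(25,117)=25. stock: 117 - 25 = 92. total_sold = 47
  Event 9 (restock 13): 92 + 13 = 105
  Event 10 (return 4): 105 + 4 = 109
  Event 11 (sale 22): sell min(22,109)=22. stock: 109 - 22 = 87. total_sold = 69
  Event 12 (sale 19): sell min(19,87)=19. stock: 87 - 19 = 68. total_sold = 88
  Event 13 (restock 10): 68 + 10 = 78
  Event 14 (sale 12): sell min(12,78)=12. stock: 78 - 12 = 66. total_sold = 100
  Event 15 (sale 5): sell min(5,66)=5. stock: 66 - 5 = 61. total_sold = 105
  Event 16 (adjust -7): 61 + -7 = 54
Final: stock = 54, total_sold = 105

Checking against threshold 5:
  After event 1: stock=18 > 5
  After event 2: stock=52 > 5
  After event 3: stock=50 > 5
  After event 4: stock=87 > 5
  After event 5: stock=113 > 5
  After event 6: stock=120 > 5
  After event 7: stock=117 > 5
  After event 8: stock=92 > 5
  After event 9: stock=105 > 5
  After event 10: stock=109 > 5
  After event 11: stock=87 > 5
  After event 12: stock=68 > 5
  After event 13: stock=78 > 5
  After event 14: stock=66 > 5
  After event 15: stock=61 > 5
  After event 16: stock=54 > 5
Alert events: []. Count = 0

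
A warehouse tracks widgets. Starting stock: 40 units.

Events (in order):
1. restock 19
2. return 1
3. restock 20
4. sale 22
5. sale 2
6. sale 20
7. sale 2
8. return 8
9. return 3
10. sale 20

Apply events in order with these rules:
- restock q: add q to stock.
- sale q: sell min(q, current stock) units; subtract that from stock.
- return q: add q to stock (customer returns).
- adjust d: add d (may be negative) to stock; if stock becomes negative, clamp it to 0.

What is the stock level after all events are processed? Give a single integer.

Answer: 25

Derivation:
Processing events:
Start: stock = 40
  Event 1 (restock 19): 40 + 19 = 59
  Event 2 (return 1): 59 + 1 = 60
  Event 3 (restock 20): 60 + 20 = 80
  Event 4 (sale 22): sell min(22,80)=22. stock: 80 - 22 = 58. total_sold = 22
  Event 5 (sale 2): sell min(2,58)=2. stock: 58 - 2 = 56. total_sold = 24
  Event 6 (sale 20): sell min(20,56)=20. stock: 56 - 20 = 36. total_sold = 44
  Event 7 (sale 2): sell min(2,36)=2. stock: 36 - 2 = 34. total_sold = 46
  Event 8 (return 8): 34 + 8 = 42
  Event 9 (return 3): 42 + 3 = 45
  Event 10 (sale 20): sell min(20,45)=20. stock: 45 - 20 = 25. total_sold = 66
Final: stock = 25, total_sold = 66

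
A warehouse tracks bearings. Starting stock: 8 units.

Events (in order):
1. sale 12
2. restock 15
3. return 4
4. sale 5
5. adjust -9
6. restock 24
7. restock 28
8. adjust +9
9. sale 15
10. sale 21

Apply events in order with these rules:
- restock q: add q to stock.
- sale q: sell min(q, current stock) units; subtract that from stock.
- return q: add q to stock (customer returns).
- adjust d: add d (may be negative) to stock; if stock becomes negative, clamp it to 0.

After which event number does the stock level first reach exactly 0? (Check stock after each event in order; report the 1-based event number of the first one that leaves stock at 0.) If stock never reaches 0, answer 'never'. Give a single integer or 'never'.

Answer: 1

Derivation:
Processing events:
Start: stock = 8
  Event 1 (sale 12): sell min(12,8)=8. stock: 8 - 8 = 0. total_sold = 8
  Event 2 (restock 15): 0 + 15 = 15
  Event 3 (return 4): 15 + 4 = 19
  Event 4 (sale 5): sell min(5,19)=5. stock: 19 - 5 = 14. total_sold = 13
  Event 5 (adjust -9): 14 + -9 = 5
  Event 6 (restock 24): 5 + 24 = 29
  Event 7 (restock 28): 29 + 28 = 57
  Event 8 (adjust +9): 57 + 9 = 66
  Event 9 (sale 15): sell min(15,66)=15. stock: 66 - 15 = 51. total_sold = 28
  Event 10 (sale 21): sell min(21,51)=21. stock: 51 - 21 = 30. total_sold = 49
Final: stock = 30, total_sold = 49

First zero at event 1.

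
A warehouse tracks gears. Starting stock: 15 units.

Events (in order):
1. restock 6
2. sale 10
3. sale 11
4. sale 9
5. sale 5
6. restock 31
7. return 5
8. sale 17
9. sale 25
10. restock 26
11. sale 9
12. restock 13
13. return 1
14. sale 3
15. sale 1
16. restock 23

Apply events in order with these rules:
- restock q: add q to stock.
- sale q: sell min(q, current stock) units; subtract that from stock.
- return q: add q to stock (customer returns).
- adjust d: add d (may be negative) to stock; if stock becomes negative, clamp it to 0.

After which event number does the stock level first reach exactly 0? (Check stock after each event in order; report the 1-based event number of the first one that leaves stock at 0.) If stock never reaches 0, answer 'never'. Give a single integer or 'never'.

Answer: 3

Derivation:
Processing events:
Start: stock = 15
  Event 1 (restock 6): 15 + 6 = 21
  Event 2 (sale 10): sell min(10,21)=10. stock: 21 - 10 = 11. total_sold = 10
  Event 3 (sale 11): sell min(11,11)=11. stock: 11 - 11 = 0. total_sold = 21
  Event 4 (sale 9): sell min(9,0)=0. stock: 0 - 0 = 0. total_sold = 21
  Event 5 (sale 5): sell min(5,0)=0. stock: 0 - 0 = 0. total_sold = 21
  Event 6 (restock 31): 0 + 31 = 31
  Event 7 (return 5): 31 + 5 = 36
  Event 8 (sale 17): sell min(17,36)=17. stock: 36 - 17 = 19. total_sold = 38
  Event 9 (sale 25): sell min(25,19)=19. stock: 19 - 19 = 0. total_sold = 57
  Event 10 (restock 26): 0 + 26 = 26
  Event 11 (sale 9): sell min(9,26)=9. stock: 26 - 9 = 17. total_sold = 66
  Event 12 (restock 13): 17 + 13 = 30
  Event 13 (return 1): 30 + 1 = 31
  Event 14 (sale 3): sell min(3,31)=3. stock: 31 - 3 = 28. total_sold = 69
  Event 15 (sale 1): sell min(1,28)=1. stock: 28 - 1 = 27. total_sold = 70
  Event 16 (restock 23): 27 + 23 = 50
Final: stock = 50, total_sold = 70

First zero at event 3.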